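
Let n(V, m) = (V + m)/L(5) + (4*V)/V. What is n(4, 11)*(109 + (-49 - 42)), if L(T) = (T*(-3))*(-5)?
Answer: 378/5 ≈ 75.600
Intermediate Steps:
L(T) = 15*T (L(T) = -3*T*(-5) = 15*T)
n(V, m) = 4 + V/75 + m/75 (n(V, m) = (V + m)/((15*5)) + (4*V)/V = (V + m)/75 + 4 = (V + m)*(1/75) + 4 = (V/75 + m/75) + 4 = 4 + V/75 + m/75)
n(4, 11)*(109 + (-49 - 42)) = (4 + (1/75)*4 + (1/75)*11)*(109 + (-49 - 42)) = (4 + 4/75 + 11/75)*(109 - 91) = (21/5)*18 = 378/5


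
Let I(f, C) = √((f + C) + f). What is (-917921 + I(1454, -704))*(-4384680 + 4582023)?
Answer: -181145283903 + 394686*√551 ≈ -1.8114e+11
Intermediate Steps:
I(f, C) = √(C + 2*f) (I(f, C) = √((C + f) + f) = √(C + 2*f))
(-917921 + I(1454, -704))*(-4384680 + 4582023) = (-917921 + √(-704 + 2*1454))*(-4384680 + 4582023) = (-917921 + √(-704 + 2908))*197343 = (-917921 + √2204)*197343 = (-917921 + 2*√551)*197343 = -181145283903 + 394686*√551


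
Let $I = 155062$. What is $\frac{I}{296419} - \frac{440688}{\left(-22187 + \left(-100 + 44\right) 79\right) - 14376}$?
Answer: $\frac{136983822466}{12149325553} \approx 11.275$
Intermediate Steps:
$\frac{I}{296419} - \frac{440688}{\left(-22187 + \left(-100 + 44\right) 79\right) - 14376} = \frac{155062}{296419} - \frac{440688}{\left(-22187 + \left(-100 + 44\right) 79\right) - 14376} = 155062 \cdot \frac{1}{296419} - \frac{440688}{\left(-22187 - 4424\right) - 14376} = \frac{155062}{296419} - \frac{440688}{\left(-22187 - 4424\right) - 14376} = \frac{155062}{296419} - \frac{440688}{-26611 - 14376} = \frac{155062}{296419} - \frac{440688}{-40987} = \frac{155062}{296419} - - \frac{440688}{40987} = \frac{155062}{296419} + \frac{440688}{40987} = \frac{136983822466}{12149325553}$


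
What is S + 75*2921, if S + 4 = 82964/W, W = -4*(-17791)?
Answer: 3897512902/17791 ≈ 2.1907e+5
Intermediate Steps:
W = 71164
S = -50423/17791 (S = -4 + 82964/71164 = -4 + 82964*(1/71164) = -4 + 20741/17791 = -50423/17791 ≈ -2.8342)
S + 75*2921 = -50423/17791 + 75*2921 = -50423/17791 + 219075 = 3897512902/17791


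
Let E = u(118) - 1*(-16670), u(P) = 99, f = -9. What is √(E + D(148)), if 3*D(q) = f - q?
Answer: 5*√6018/3 ≈ 129.29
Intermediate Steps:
D(q) = -3 - q/3 (D(q) = (-9 - q)/3 = -3 - q/3)
E = 16769 (E = 99 - 1*(-16670) = 99 + 16670 = 16769)
√(E + D(148)) = √(16769 + (-3 - ⅓*148)) = √(16769 + (-3 - 148/3)) = √(16769 - 157/3) = √(50150/3) = 5*√6018/3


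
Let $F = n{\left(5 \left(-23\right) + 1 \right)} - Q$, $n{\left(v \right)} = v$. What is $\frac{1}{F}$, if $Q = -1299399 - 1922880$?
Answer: $\frac{1}{3222165} \approx 3.1035 \cdot 10^{-7}$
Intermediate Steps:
$Q = -3222279$
$F = 3222165$ ($F = \left(5 \left(-23\right) + 1\right) - -3222279 = \left(-115 + 1\right) + 3222279 = -114 + 3222279 = 3222165$)
$\frac{1}{F} = \frac{1}{3222165}$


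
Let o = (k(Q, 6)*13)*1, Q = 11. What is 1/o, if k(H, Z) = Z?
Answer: 1/78 ≈ 0.012821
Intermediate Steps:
o = 78 (o = (6*13)*1 = 78*1 = 78)
1/o = 1/78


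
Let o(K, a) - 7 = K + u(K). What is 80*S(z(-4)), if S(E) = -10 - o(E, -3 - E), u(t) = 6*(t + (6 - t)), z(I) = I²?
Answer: -5520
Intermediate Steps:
u(t) = 36 (u(t) = 6*6 = 36)
o(K, a) = 43 + K (o(K, a) = 7 + (K + 36) = 7 + (36 + K) = 43 + K)
S(E) = -53 - E (S(E) = -10 - (43 + E) = -10 + (-43 - E) = -53 - E)
80*S(z(-4)) = 80*(-53 - 1*(-4)²) = 80*(-53 - 1*16) = 80*(-53 - 16) = 80*(-69) = -5520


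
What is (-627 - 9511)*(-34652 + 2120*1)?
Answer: 329809416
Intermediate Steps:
(-627 - 9511)*(-34652 + 2120*1) = -10138*(-34652 + 2120) = -10138*(-32532) = 329809416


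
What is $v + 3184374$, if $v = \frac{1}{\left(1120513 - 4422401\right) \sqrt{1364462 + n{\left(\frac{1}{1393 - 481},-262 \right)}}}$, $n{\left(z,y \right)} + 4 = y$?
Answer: $3184374 - \frac{\sqrt{341049}}{2252211201024} \approx 3.1844 \cdot 10^{6}$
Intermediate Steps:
$n{\left(z,y \right)} = -4 + y$
$v = - \frac{\sqrt{341049}}{2252211201024}$ ($v = \frac{1}{\left(1120513 - 4422401\right) \sqrt{1364462 - 266}} = \frac{1}{\left(-3301888\right) \sqrt{1364462 - 266}} = - \frac{1}{3301888 \sqrt{1364196}} = - \frac{1}{3301888 \cdot 2 \sqrt{341049}} = - \frac{\frac{1}{682098} \sqrt{341049}}{3301888} = - \frac{\sqrt{341049}}{2252211201024} \approx -2.593 \cdot 10^{-10}$)
$v + 3184374 = - \frac{\sqrt{341049}}{2252211201024} + 3184374 = 3184374 - \frac{\sqrt{341049}}{2252211201024}$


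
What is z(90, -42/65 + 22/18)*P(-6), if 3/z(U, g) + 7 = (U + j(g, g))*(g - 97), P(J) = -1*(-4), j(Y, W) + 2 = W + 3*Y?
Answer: -4106700/2982317399 ≈ -0.0013770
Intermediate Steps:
j(Y, W) = -2 + W + 3*Y (j(Y, W) = -2 + (W + 3*Y) = -2 + W + 3*Y)
P(J) = 4
z(U, g) = 3/(-7 + (-97 + g)*(-2 + U + 4*g)) (z(U, g) = 3/(-7 + (U + (-2 + g + 3*g))*(g - 97)) = 3/(-7 + (U + (-2 + 4*g))*(-97 + g)) = 3/(-7 + (-2 + U + 4*g)*(-97 + g)) = 3/(-7 + (-97 + g)*(-2 + U + 4*g)))
z(90, -42/65 + 22/18)*P(-6) = (3/(187 - 390*(-42/65 + 22/18) - 97*90 + 4*(-42/65 + 22/18)² + 90*(-42/65 + 22/18)))*4 = (3/(187 - 390*(-42*1/65 + 22*(1/18)) - 8730 + 4*(-42*1/65 + 22*(1/18))² + 90*(-42*1/65 + 22*(1/18))))*4 = (3/(187 - 390*(-42/65 + 11/9) - 8730 + 4*(-42/65 + 11/9)² + 90*(-42/65 + 11/9)))*4 = (3/(187 - 390*337/585 - 8730 + 4*(337/585)² + 90*(337/585)))*4 = (3/(187 - 674/3 - 8730 + 4*(113569/342225) + 674/13))*4 = (3/(187 - 674/3 - 8730 + 454276/342225 + 674/13))*4 = (3/(-2982317399/342225))*4 = (3*(-342225/2982317399))*4 = -1026675/2982317399*4 = -4106700/2982317399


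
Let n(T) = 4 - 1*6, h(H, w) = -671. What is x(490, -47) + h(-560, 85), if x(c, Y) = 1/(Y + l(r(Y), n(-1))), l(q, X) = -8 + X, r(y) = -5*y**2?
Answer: -38248/57 ≈ -671.02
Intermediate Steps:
n(T) = -2 (n(T) = 4 - 6 = -2)
x(c, Y) = 1/(-10 + Y) (x(c, Y) = 1/(Y + (-8 - 2)) = 1/(Y - 10) = 1/(-10 + Y))
x(490, -47) + h(-560, 85) = 1/(-10 - 47) - 671 = 1/(-57) - 671 = -1/57 - 671 = -38248/57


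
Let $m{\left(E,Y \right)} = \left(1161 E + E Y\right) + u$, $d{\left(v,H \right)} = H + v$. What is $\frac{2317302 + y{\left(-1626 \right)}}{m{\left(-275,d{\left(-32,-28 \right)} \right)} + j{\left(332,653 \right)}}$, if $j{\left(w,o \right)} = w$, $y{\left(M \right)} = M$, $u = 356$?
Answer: $- \frac{2315676}{302087} \approx -7.6656$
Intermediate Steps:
$m{\left(E,Y \right)} = 356 + 1161 E + E Y$ ($m{\left(E,Y \right)} = \left(1161 E + E Y\right) + 356 = 356 + 1161 E + E Y$)
$\frac{2317302 + y{\left(-1626 \right)}}{m{\left(-275,d{\left(-32,-28 \right)} \right)} + j{\left(332,653 \right)}} = \frac{2317302 - 1626}{\left(356 + 1161 \left(-275\right) - 275 \left(-28 - 32\right)\right) + 332} = \frac{2315676}{\left(356 - 319275 - -16500\right) + 332} = \frac{2315676}{\left(356 - 319275 + 16500\right) + 332} = \frac{2315676}{-302419 + 332} = \frac{2315676}{-302087} = 2315676 \left(- \frac{1}{302087}\right) = - \frac{2315676}{302087}$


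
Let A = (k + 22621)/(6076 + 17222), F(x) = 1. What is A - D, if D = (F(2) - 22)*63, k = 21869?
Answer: 5144624/3883 ≈ 1324.9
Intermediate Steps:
A = 7415/3883 (A = (21869 + 22621)/(6076 + 17222) = 44490/23298 = 44490*(1/23298) = 7415/3883 ≈ 1.9096)
D = -1323 (D = (1 - 22)*63 = -21*63 = -1323)
A - D = 7415/3883 - 1*(-1323) = 7415/3883 + 1323 = 5144624/3883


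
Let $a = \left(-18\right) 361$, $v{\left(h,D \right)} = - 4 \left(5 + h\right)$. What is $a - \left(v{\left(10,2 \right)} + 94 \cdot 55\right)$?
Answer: $-11608$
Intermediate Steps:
$v{\left(h,D \right)} = -20 - 4 h$
$a = -6498$
$a - \left(v{\left(10,2 \right)} + 94 \cdot 55\right) = -6498 - \left(\left(-20 - 40\right) + 94 \cdot 55\right) = -6498 - \left(\left(-20 - 40\right) + 5170\right) = -6498 - \left(-60 + 5170\right) = -6498 - 5110 = -11608$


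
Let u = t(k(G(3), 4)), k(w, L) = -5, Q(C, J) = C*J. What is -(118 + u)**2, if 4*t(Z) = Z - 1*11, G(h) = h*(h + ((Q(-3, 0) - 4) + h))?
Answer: -12996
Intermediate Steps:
G(h) = h*(-4 + 2*h) (G(h) = h*(h + ((-3*0 - 4) + h)) = h*(h + ((0 - 4) + h)) = h*(h + (-4 + h)) = h*(-4 + 2*h))
t(Z) = -11/4 + Z/4 (t(Z) = (Z - 1*11)/4 = (Z - 11)/4 = (-11 + Z)/4 = -11/4 + Z/4)
u = -4 (u = -11/4 + (1/4)*(-5) = -11/4 - 5/4 = -4)
-(118 + u)**2 = -(118 - 4)**2 = -1*114**2 = -1*12996 = -12996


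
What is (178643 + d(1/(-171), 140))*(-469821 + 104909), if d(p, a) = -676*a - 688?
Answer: -30402643280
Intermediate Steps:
d(p, a) = -688 - 676*a
(178643 + d(1/(-171), 140))*(-469821 + 104909) = (178643 + (-688 - 676*140))*(-469821 + 104909) = (178643 + (-688 - 94640))*(-364912) = (178643 - 95328)*(-364912) = 83315*(-364912) = -30402643280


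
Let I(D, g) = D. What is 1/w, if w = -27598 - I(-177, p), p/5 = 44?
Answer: -1/27421 ≈ -3.6468e-5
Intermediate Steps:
p = 220 (p = 5*44 = 220)
w = -27421 (w = -27598 - 1*(-177) = -27598 + 177 = -27421)
1/w = 1/(-27421) = -1/27421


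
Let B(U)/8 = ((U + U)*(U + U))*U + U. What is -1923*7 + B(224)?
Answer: 359649899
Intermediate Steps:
B(U) = 8*U + 32*U³ (B(U) = 8*(((U + U)*(U + U))*U + U) = 8*(((2*U)*(2*U))*U + U) = 8*((4*U²)*U + U) = 8*(4*U³ + U) = 8*(U + 4*U³) = 8*U + 32*U³)
-1923*7 + B(224) = -1923*7 + (8*224 + 32*224³) = -13461 + (1792 + 32*11239424) = -13461 + (1792 + 359661568) = -13461 + 359663360 = 359649899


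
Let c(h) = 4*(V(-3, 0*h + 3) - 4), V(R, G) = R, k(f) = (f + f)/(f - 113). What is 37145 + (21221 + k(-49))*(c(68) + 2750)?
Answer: 4681990645/81 ≈ 5.7802e+7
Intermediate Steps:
k(f) = 2*f/(-113 + f) (k(f) = (2*f)/(-113 + f) = 2*f/(-113 + f))
c(h) = -28 (c(h) = 4*(-3 - 4) = 4*(-7) = -28)
37145 + (21221 + k(-49))*(c(68) + 2750) = 37145 + (21221 + 2*(-49)/(-113 - 49))*(-28 + 2750) = 37145 + (21221 + 2*(-49)/(-162))*2722 = 37145 + (21221 + 2*(-49)*(-1/162))*2722 = 37145 + (21221 + 49/81)*2722 = 37145 + (1718950/81)*2722 = 37145 + 4678981900/81 = 4681990645/81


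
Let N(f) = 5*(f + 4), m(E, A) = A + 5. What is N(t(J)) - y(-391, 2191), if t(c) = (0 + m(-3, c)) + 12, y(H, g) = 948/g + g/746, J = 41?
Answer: 501182971/1634486 ≈ 306.63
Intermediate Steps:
y(H, g) = 948/g + g/746 (y(H, g) = 948/g + g*(1/746) = 948/g + g/746)
m(E, A) = 5 + A
t(c) = 17 + c (t(c) = (0 + (5 + c)) + 12 = (5 + c) + 12 = 17 + c)
N(f) = 20 + 5*f (N(f) = 5*(4 + f) = 20 + 5*f)
N(t(J)) - y(-391, 2191) = (20 + 5*(17 + 41)) - (948/2191 + (1/746)*2191) = (20 + 5*58) - (948*(1/2191) + 2191/746) = (20 + 290) - (948/2191 + 2191/746) = 310 - 1*5507689/1634486 = 310 - 5507689/1634486 = 501182971/1634486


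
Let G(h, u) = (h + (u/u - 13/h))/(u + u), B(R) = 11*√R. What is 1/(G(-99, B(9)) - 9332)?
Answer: -6534/60984977 ≈ -0.00010714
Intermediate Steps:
G(h, u) = (1 + h - 13/h)/(2*u) (G(h, u) = (h + (1 - 13/h))/((2*u)) = (1 + h - 13/h)*(1/(2*u)) = (1 + h - 13/h)/(2*u))
1/(G(-99, B(9)) - 9332) = 1/((½)*(-13 - 99*(1 - 99))/(-99*(11*√9)) - 9332) = 1/((½)*(-1/99)*(-13 - 99*(-98))/(11*3) - 9332) = 1/((½)*(-1/99)*(-13 + 9702)/33 - 9332) = 1/((½)*(-1/99)*(1/33)*9689 - 9332) = 1/(-9689/6534 - 9332) = 1/(-60984977/6534) = -6534/60984977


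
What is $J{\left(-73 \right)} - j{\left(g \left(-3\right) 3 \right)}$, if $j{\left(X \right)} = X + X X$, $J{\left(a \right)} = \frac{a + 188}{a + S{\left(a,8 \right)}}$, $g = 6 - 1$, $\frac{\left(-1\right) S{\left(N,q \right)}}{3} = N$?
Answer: $- \frac{288965}{146} \approx -1979.2$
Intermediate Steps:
$S{\left(N,q \right)} = - 3 N$
$g = 5$
$J{\left(a \right)} = - \frac{188 + a}{2 a}$ ($J{\left(a \right)} = \frac{a + 188}{a - 3 a} = \frac{188 + a}{\left(-2\right) a} = \left(188 + a\right) \left(- \frac{1}{2 a}\right) = - \frac{188 + a}{2 a}$)
$j{\left(X \right)} = X + X^{2}$
$J{\left(-73 \right)} - j{\left(g \left(-3\right) 3 \right)} = \frac{-188 - -73}{2 \left(-73\right)} - 5 \left(-3\right) 3 \left(1 + 5 \left(-3\right) 3\right) = \frac{1}{2} \left(- \frac{1}{73}\right) \left(-188 + 73\right) - \left(-15\right) 3 \left(1 - 45\right) = \frac{1}{2} \left(- \frac{1}{73}\right) \left(-115\right) - - 45 \left(1 - 45\right) = \frac{115}{146} - \left(-45\right) \left(-44\right) = \frac{115}{146} - 1980 = - \frac{288965}{146}$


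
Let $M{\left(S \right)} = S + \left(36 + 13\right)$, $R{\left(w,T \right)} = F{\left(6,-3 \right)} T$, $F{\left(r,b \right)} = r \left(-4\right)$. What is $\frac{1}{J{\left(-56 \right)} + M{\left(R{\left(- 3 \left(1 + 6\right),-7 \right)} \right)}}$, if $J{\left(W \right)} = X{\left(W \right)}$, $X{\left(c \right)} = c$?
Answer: $\frac{1}{161} \approx 0.0062112$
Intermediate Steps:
$J{\left(W \right)} = W$
$F{\left(r,b \right)} = - 4 r$
$R{\left(w,T \right)} = - 24 T$ ($R{\left(w,T \right)} = \left(-4\right) 6 T = - 24 T$)
$M{\left(S \right)} = 49 + S$ ($M{\left(S \right)} = S + 49 = 49 + S$)
$\frac{1}{J{\left(-56 \right)} + M{\left(R{\left(- 3 \left(1 + 6\right),-7 \right)} \right)}} = \frac{1}{-56 + \left(49 - -168\right)} = \frac{1}{-56 + \left(49 + 168\right)} = \frac{1}{-56 + 217} = \frac{1}{161}$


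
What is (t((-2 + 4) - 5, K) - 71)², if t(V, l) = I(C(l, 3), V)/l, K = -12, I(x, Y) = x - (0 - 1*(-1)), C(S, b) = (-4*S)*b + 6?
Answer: 1002001/144 ≈ 6958.3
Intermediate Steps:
C(S, b) = 6 - 4*S*b (C(S, b) = -4*S*b + 6 = 6 - 4*S*b)
I(x, Y) = -1 + x (I(x, Y) = x - (0 + 1) = x - 1*1 = x - 1 = -1 + x)
t(V, l) = (5 - 12*l)/l (t(V, l) = (-1 + (6 - 4*l*3))/l = (-1 + (6 - 12*l))/l = (5 - 12*l)/l)
(t((-2 + 4) - 5, K) - 71)² = ((-12 + 5/(-12)) - 71)² = ((-12 + 5*(-1/12)) - 71)² = ((-12 - 5/12) - 71)² = (-149/12 - 71)² = (-1001/12)² = 1002001/144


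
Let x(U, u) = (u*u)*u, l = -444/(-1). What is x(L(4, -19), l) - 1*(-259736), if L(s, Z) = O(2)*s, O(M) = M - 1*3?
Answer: 87788120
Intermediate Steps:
O(M) = -3 + M (O(M) = M - 3 = -3 + M)
L(s, Z) = -s (L(s, Z) = (-3 + 2)*s = -s)
l = 444 (l = -444*(-1) = 444)
x(U, u) = u³ (x(U, u) = u²*u = u³)
x(L(4, -19), l) - 1*(-259736) = 444³ - 1*(-259736) = 87528384 + 259736 = 87788120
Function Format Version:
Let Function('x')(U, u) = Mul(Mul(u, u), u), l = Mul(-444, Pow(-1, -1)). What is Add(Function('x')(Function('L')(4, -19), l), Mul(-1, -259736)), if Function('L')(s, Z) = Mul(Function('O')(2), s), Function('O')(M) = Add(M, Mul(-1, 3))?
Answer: 87788120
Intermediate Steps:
Function('O')(M) = Add(-3, M) (Function('O')(M) = Add(M, -3) = Add(-3, M))
Function('L')(s, Z) = Mul(-1, s) (Function('L')(s, Z) = Mul(Add(-3, 2), s) = Mul(-1, s))
l = 444 (l = Mul(-444, -1) = 444)
Function('x')(U, u) = Pow(u, 3) (Function('x')(U, u) = Mul(Pow(u, 2), u) = Pow(u, 3))
Add(Function('x')(Function('L')(4, -19), l), Mul(-1, -259736)) = Add(Pow(444, 3), Mul(-1, -259736)) = Add(87528384, 259736) = 87788120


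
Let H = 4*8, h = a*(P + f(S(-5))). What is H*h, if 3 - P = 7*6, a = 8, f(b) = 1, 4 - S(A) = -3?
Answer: -9728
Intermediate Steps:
S(A) = 7 (S(A) = 4 - 1*(-3) = 4 + 3 = 7)
P = -39 (P = 3 - 7*6 = 3 - 1*42 = 3 - 42 = -39)
h = -304 (h = 8*(-39 + 1) = 8*(-38) = -304)
H = 32
H*h = 32*(-304) = -9728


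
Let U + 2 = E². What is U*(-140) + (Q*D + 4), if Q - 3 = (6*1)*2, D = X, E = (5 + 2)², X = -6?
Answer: -335946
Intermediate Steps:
E = 49 (E = 7² = 49)
D = -6
U = 2399 (U = -2 + 49² = -2 + 2401 = 2399)
Q = 15 (Q = 3 + (6*1)*2 = 3 + 6*2 = 3 + 12 = 15)
U*(-140) + (Q*D + 4) = 2399*(-140) + (15*(-6) + 4) = -335860 + (-90 + 4) = -335860 - 86 = -335946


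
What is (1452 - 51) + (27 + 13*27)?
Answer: 1779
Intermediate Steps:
(1452 - 51) + (27 + 13*27) = 1401 + (27 + 351) = 1401 + 378 = 1779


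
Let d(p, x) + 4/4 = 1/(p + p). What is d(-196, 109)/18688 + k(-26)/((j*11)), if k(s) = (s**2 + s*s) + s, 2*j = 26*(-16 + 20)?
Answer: 186800925/80582656 ≈ 2.3181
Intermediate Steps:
j = 52 (j = (26*(-16 + 20))/2 = (26*4)/2 = (1/2)*104 = 52)
d(p, x) = -1 + 1/(2*p) (d(p, x) = -1 + 1/(p + p) = -1 + 1/(2*p))
k(s) = s + 2*s**2 (k(s) = (s**2 + s**2) + s = 2*s**2 + s = s + 2*s**2)
d(-196, 109)/18688 + k(-26)/((j*11)) = ((1/2 - 1*(-196))/(-196))/18688 + (-26*(1 + 2*(-26)))/((52*11)) = -(1/2 + 196)/196*(1/18688) - 26*(1 - 52)/572 = -1/196*393/2*(1/18688) - 26*(-51)*(1/572) = -393/392*1/18688 + 1326*(1/572) = -393/7325696 + 51/22 = 186800925/80582656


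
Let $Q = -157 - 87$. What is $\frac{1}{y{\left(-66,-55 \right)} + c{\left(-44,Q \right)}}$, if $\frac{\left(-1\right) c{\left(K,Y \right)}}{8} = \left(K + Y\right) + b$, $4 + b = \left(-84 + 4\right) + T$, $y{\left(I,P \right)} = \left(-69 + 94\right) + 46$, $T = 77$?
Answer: $\frac{1}{2431} \approx 0.00041135$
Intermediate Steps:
$y{\left(I,P \right)} = 71$ ($y{\left(I,P \right)} = 25 + 46 = 71$)
$Q = -244$ ($Q = -157 - 87 = -244$)
$b = -7$ ($b = -4 + \left(\left(-84 + 4\right) + 77\right) = -4 + \left(-80 + 77\right) = -4 - 3 = -7$)
$c{\left(K,Y \right)} = 56 - 8 K - 8 Y$ ($c{\left(K,Y \right)} = - 8 \left(\left(K + Y\right) - 7\right) = - 8 \left(-7 + K + Y\right) = 56 - 8 K - 8 Y$)
$\frac{1}{y{\left(-66,-55 \right)} + c{\left(-44,Q \right)}} = \frac{1}{71 - -2360} = \frac{1}{71 + \left(56 + 352 + 1952\right)} = \frac{1}{71 + 2360} = \frac{1}{2431}$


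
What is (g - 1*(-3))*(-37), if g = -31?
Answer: 1036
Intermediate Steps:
(g - 1*(-3))*(-37) = (-31 - 1*(-3))*(-37) = (-31 + 3)*(-37) = -28*(-37) = 1036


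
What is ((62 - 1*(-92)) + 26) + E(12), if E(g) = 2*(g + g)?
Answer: 228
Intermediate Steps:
E(g) = 4*g (E(g) = 2*(2*g) = 4*g)
((62 - 1*(-92)) + 26) + E(12) = ((62 - 1*(-92)) + 26) + 4*12 = ((62 + 92) + 26) + 48 = (154 + 26) + 48 = 180 + 48 = 228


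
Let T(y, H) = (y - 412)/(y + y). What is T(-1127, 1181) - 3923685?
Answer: -8843984451/2254 ≈ -3.9237e+6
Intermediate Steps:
T(y, H) = (-412 + y)/(2*y) (T(y, H) = (-412 + y)/((2*y)) = (-412 + y)*(1/(2*y)) = (-412 + y)/(2*y))
T(-1127, 1181) - 3923685 = (1/2)*(-412 - 1127)/(-1127) - 3923685 = (1/2)*(-1/1127)*(-1539) - 3923685 = 1539/2254 - 3923685 = -8843984451/2254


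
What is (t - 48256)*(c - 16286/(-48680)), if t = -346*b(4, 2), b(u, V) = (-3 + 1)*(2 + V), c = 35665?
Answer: -9871967731396/6085 ≈ -1.6223e+9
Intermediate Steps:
b(u, V) = -4 - 2*V (b(u, V) = -2*(2 + V) = -4 - 2*V)
t = 2768 (t = -346*(-4 - 2*2) = -346*(-4 - 4) = -346*(-8) = 2768)
(t - 48256)*(c - 16286/(-48680)) = (2768 - 48256)*(35665 - 16286/(-48680)) = -45488*(35665 - 16286*(-1/48680)) = -45488*(35665 + 8143/24340) = -45488*868094243/24340 = -9871967731396/6085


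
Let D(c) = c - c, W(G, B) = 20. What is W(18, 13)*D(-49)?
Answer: 0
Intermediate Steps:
D(c) = 0
W(18, 13)*D(-49) = 20*0 = 0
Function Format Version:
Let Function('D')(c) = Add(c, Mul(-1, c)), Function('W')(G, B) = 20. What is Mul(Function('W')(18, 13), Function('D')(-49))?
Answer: 0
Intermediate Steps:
Function('D')(c) = 0
Mul(Function('W')(18, 13), Function('D')(-49)) = Mul(20, 0) = 0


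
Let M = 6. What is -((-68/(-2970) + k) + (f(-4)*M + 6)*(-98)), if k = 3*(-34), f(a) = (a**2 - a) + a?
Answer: 14995496/1485 ≈ 10098.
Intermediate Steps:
f(a) = a**2
k = -102
-((-68/(-2970) + k) + (f(-4)*M + 6)*(-98)) = -((-68/(-2970) - 102) + ((-4)**2*6 + 6)*(-98)) = -((-68*(-1/2970) - 102) + (16*6 + 6)*(-98)) = -((34/1485 - 102) + (96 + 6)*(-98)) = -(-151436/1485 + 102*(-98)) = -(-151436/1485 - 9996) = -1*(-14995496/1485) = 14995496/1485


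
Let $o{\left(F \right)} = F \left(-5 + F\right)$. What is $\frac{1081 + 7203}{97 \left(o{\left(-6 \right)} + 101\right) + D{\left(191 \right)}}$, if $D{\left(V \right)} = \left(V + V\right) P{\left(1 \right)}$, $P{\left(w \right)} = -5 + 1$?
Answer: $\frac{8284}{14671} \approx 0.56465$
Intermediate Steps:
$P{\left(w \right)} = -4$
$D{\left(V \right)} = - 8 V$ ($D{\left(V \right)} = \left(V + V\right) \left(-4\right) = 2 V \left(-4\right) = - 8 V$)
$\frac{1081 + 7203}{97 \left(o{\left(-6 \right)} + 101\right) + D{\left(191 \right)}} = \frac{1081 + 7203}{97 \left(- 6 \left(-5 - 6\right) + 101\right) - 1528} = \frac{8284}{97 \left(\left(-6\right) \left(-11\right) + 101\right) - 1528} = \frac{8284}{97 \left(66 + 101\right) - 1528} = \frac{8284}{97 \cdot 167 - 1528} = \frac{8284}{16199 - 1528} = \frac{8284}{14671}$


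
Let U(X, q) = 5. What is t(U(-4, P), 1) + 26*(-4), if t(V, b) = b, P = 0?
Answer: -103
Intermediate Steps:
t(U(-4, P), 1) + 26*(-4) = 1 + 26*(-4) = 1 - 104 = -103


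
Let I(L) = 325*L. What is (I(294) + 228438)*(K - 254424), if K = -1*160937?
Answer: -134571979668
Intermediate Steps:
K = -160937
(I(294) + 228438)*(K - 254424) = (325*294 + 228438)*(-160937 - 254424) = (95550 + 228438)*(-415361) = 323988*(-415361) = -134571979668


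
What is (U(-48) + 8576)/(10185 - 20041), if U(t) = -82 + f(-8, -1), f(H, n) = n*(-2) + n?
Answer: -8495/9856 ≈ -0.86191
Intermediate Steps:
f(H, n) = -n (f(H, n) = -2*n + n = -n)
U(t) = -81 (U(t) = -82 - 1*(-1) = -82 + 1 = -81)
(U(-48) + 8576)/(10185 - 20041) = (-81 + 8576)/(10185 - 20041) = 8495/(-9856) = 8495*(-1/9856) = -8495/9856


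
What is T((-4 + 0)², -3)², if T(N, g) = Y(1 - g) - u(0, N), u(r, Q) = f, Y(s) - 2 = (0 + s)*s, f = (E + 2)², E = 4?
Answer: 324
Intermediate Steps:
f = 36 (f = (4 + 2)² = 6² = 36)
Y(s) = 2 + s² (Y(s) = 2 + (0 + s)*s = 2 + s*s = 2 + s²)
u(r, Q) = 36
T(N, g) = -34 + (1 - g)² (T(N, g) = (2 + (1 - g)²) - 1*36 = (2 + (1 - g)²) - 36 = -34 + (1 - g)²)
T((-4 + 0)², -3)² = (-34 + (-1 - 3)²)² = (-34 + (-4)²)² = (-34 + 16)² = (-18)² = 324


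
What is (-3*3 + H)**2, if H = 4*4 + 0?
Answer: 49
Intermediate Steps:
H = 16 (H = 16 + 0 = 16)
(-3*3 + H)**2 = (-3*3 + 16)**2 = (-9 + 16)**2 = 7**2 = 49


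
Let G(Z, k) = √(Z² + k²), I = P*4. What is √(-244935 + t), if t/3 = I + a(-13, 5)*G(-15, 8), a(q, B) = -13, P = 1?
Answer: 61*I*√66 ≈ 495.57*I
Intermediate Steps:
I = 4 (I = 1*4 = 4)
t = -651 (t = 3*(4 - 13*√((-15)² + 8²)) = 3*(4 - 13*√(225 + 64)) = 3*(4 - 13*√289) = 3*(4 - 13*17) = 3*(4 - 221) = 3*(-217) = -651)
√(-244935 + t) = √(-244935 - 651) = √(-245586) = 61*I*√66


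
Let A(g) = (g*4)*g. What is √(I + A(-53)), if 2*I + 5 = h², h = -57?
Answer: √12858 ≈ 113.39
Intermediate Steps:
I = 1622 (I = -5/2 + (½)*(-57)² = -5/2 + (½)*3249 = -5/2 + 3249/2 = 1622)
A(g) = 4*g² (A(g) = (4*g)*g = 4*g²)
√(I + A(-53)) = √(1622 + 4*(-53)²) = √(1622 + 4*2809) = √(1622 + 11236) = √12858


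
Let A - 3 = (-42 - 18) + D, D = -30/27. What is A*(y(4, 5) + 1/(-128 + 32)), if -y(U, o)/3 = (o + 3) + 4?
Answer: 1808011/864 ≈ 2092.6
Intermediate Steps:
D = -10/9 (D = -30*1/27 = -10/9 ≈ -1.1111)
y(U, o) = -21 - 3*o (y(U, o) = -3*((o + 3) + 4) = -3*((3 + o) + 4) = -3*(7 + o) = -21 - 3*o)
A = -523/9 (A = 3 + ((-42 - 18) - 10/9) = 3 + (-60 - 10/9) = 3 - 550/9 = -523/9 ≈ -58.111)
A*(y(4, 5) + 1/(-128 + 32)) = -523*((-21 - 3*5) + 1/(-128 + 32))/9 = -523*((-21 - 15) + 1/(-96))/9 = -523*(-36 - 1/96)/9 = -523/9*(-3457/96) = 1808011/864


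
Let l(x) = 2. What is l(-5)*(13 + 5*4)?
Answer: 66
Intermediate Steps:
l(-5)*(13 + 5*4) = 2*(13 + 5*4) = 2*(13 + 20) = 2*33 = 66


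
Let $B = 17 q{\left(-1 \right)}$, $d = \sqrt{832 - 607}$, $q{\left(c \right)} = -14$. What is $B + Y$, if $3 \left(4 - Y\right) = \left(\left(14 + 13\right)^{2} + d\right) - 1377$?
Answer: $-23$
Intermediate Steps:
$d = 15$ ($d = \sqrt{225} = 15$)
$Y = 215$ ($Y = 4 - \frac{\left(\left(14 + 13\right)^{2} + 15\right) - 1377}{3} = 4 - \frac{\left(27^{2} + 15\right) - 1377}{3} = 4 - \frac{\left(729 + 15\right) - 1377}{3} = 4 - \frac{744 - 1377}{3} = 4 - -211 = 4 + 211 = 215$)
$B = -238$ ($B = 17 \left(-14\right) = -238$)
$B + Y = -238 + 215 = -23$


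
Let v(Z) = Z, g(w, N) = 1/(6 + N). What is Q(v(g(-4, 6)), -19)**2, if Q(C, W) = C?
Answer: 1/144 ≈ 0.0069444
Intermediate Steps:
Q(v(g(-4, 6)), -19)**2 = (1/(6 + 6))**2 = (1/12)**2 = 1/144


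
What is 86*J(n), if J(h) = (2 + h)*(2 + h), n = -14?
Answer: 12384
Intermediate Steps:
J(h) = (2 + h)²
86*J(n) = 86*(2 - 14)² = 86*(-12)² = 86*144 = 12384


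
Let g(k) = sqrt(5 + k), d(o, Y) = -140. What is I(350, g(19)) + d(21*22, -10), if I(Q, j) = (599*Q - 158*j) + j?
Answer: 209510 - 314*sqrt(6) ≈ 2.0874e+5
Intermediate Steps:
I(Q, j) = -157*j + 599*Q (I(Q, j) = (-158*j + 599*Q) + j = -157*j + 599*Q)
I(350, g(19)) + d(21*22, -10) = (-157*sqrt(5 + 19) + 599*350) - 140 = (-314*sqrt(6) + 209650) - 140 = (209650 - 314*sqrt(6)) - 140 = 209510 - 314*sqrt(6)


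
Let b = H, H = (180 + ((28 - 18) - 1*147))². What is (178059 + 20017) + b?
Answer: 199925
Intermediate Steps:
H = 1849 (H = (180 + (10 - 147))² = (180 - 137)² = 43² = 1849)
b = 1849
(178059 + 20017) + b = (178059 + 20017) + 1849 = 198076 + 1849 = 199925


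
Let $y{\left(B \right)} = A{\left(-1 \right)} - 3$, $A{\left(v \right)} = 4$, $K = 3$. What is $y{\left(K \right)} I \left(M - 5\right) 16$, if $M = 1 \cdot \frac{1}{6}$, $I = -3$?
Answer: $232$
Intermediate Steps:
$M = \frac{1}{6}$ ($M = 1 \cdot \frac{1}{6} = \frac{1}{6} \approx 0.16667$)
$y{\left(B \right)} = 1$ ($y{\left(B \right)} = 4 - 3 = 1$)
$y{\left(K \right)} I \left(M - 5\right) 16 = 1 \left(- 3 \left(\frac{1}{6} - 5\right)\right) 16 = 1 \left(\left(-3\right) \left(- \frac{29}{6}\right)\right) 16 = 1 \cdot \frac{29}{2} \cdot 16 = \frac{29}{2} \cdot 16 = 232$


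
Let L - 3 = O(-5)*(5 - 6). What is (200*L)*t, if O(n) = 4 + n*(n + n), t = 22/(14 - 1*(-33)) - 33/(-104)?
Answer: -4894725/611 ≈ -8011.0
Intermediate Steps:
t = 3839/4888 (t = 22/(14 + 33) - 33*(-1/104) = 22/47 + 33/104 = 3839/4888 ≈ 0.78539)
O(n) = 4 + 2*n**2 (O(n) = 4 + n*(2*n) = 4 + 2*n**2)
L = -51 (L = 3 + (4 + 2*(-5)**2)*(5 - 6) = 3 + (4 + 2*25)*(-1) = 3 + (4 + 50)*(-1) = 3 + 54*(-1) = 3 - 54 = -51)
(200*L)*t = (200*(-51))*(3839/4888) = -10200*3839/4888 = -4894725/611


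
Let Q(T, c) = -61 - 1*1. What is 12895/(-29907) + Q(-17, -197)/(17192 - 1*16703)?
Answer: -2719963/4874841 ≈ -0.55796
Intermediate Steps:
Q(T, c) = -62 (Q(T, c) = -61 - 1 = -62)
12895/(-29907) + Q(-17, -197)/(17192 - 1*16703) = 12895/(-29907) - 62/(17192 - 1*16703) = 12895*(-1/29907) - 62/(17192 - 16703) = -12895/29907 - 62/489 = -2719963/4874841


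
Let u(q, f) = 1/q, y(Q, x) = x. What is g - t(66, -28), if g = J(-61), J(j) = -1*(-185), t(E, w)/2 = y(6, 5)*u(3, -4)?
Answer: 545/3 ≈ 181.67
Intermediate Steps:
t(E, w) = 10/3 (t(E, w) = 2*(5/3) = 10/3)
J(j) = 185
g = 185
g - t(66, -28) = 185 - 1*10/3 = 185 - 10/3 = 545/3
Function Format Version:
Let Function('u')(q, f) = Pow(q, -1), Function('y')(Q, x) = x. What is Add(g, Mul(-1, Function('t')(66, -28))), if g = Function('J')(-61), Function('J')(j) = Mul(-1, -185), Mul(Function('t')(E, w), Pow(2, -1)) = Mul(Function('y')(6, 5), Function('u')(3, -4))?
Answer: Rational(545, 3) ≈ 181.67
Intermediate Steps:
Function('t')(E, w) = Rational(10, 3) (Function('t')(E, w) = Mul(2, Mul(5, Pow(3, -1))) = Mul(2, Mul(5, Rational(1, 3))) = Mul(2, Rational(5, 3)) = Rational(10, 3))
Function('J')(j) = 185
g = 185
Add(g, Mul(-1, Function('t')(66, -28))) = Add(185, Mul(-1, Rational(10, 3))) = Add(185, Rational(-10, 3)) = Rational(545, 3)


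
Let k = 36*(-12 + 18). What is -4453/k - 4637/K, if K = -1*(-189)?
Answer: -68267/1512 ≈ -45.150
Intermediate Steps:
k = 216 (k = 36*6 = 216)
K = 189
-4453/k - 4637/K = -4453/216 - 4637/189 = -68267/1512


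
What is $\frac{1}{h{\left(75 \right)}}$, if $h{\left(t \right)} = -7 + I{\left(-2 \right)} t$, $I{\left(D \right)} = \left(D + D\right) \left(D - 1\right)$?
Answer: $\frac{1}{893} \approx 0.0011198$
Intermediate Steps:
$I{\left(D \right)} = 2 D \left(-1 + D\right)$
$h{\left(t \right)} = -7 + 12 t$ ($h{\left(t \right)} = -7 + 2 \left(-2\right) \left(-1 - 2\right) t = -7 + 2 \left(-2\right) \left(-3\right) t = -7 + 12 t$)
$\frac{1}{h{\left(75 \right)}} = \frac{1}{-7 + 12 \cdot 75} = \frac{1}{-7 + 900} = \frac{1}{893}$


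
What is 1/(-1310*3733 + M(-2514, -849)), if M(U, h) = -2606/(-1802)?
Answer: -901/4406095927 ≈ -2.0449e-7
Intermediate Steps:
M(U, h) = 1303/901 (M(U, h) = -2606*(-1/1802) = 1303/901)
1/(-1310*3733 + M(-2514, -849)) = 1/(-1310*3733 + 1303/901) = 1/(-4890230 + 1303/901) = 1/(-4406095927/901) = -901/4406095927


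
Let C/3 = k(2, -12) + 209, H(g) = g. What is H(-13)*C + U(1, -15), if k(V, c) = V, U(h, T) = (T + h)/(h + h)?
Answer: -8236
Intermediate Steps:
U(h, T) = (T + h)/(2*h) (U(h, T) = (T + h)/((2*h)) = (T + h)*(1/(2*h)) = (T + h)/(2*h))
C = 633 (C = 3*(2 + 209) = 3*211 = 633)
H(-13)*C + U(1, -15) = -13*633 + (½)*(-15 + 1)/1 = -8229 + (½)*1*(-14) = -8229 - 7 = -8236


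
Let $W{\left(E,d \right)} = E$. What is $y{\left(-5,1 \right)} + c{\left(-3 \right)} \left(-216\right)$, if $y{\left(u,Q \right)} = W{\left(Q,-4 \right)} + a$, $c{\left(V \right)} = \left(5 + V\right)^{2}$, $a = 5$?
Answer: $-858$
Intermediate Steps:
$y{\left(u,Q \right)} = 5 + Q$ ($y{\left(u,Q \right)} = Q + 5 = 5 + Q$)
$y{\left(-5,1 \right)} + c{\left(-3 \right)} \left(-216\right) = \left(5 + 1\right) + \left(5 - 3\right)^{2} \left(-216\right) = 6 + 2^{2} \left(-216\right) = 6 + 4 \left(-216\right) = 6 - 864 = -858$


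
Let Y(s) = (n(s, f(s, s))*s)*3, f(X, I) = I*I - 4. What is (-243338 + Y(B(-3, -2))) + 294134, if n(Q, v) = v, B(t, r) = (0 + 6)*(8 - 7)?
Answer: 51372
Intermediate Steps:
f(X, I) = -4 + I² (f(X, I) = I² - 4 = -4 + I²)
B(t, r) = 6 (B(t, r) = 6*1 = 6)
Y(s) = 3*s*(-4 + s²) (Y(s) = ((-4 + s²)*s)*3 = (s*(-4 + s²))*3 = 3*s*(-4 + s²))
(-243338 + Y(B(-3, -2))) + 294134 = (-243338 + 3*6*(-4 + 6²)) + 294134 = (-243338 + 3*6*(-4 + 36)) + 294134 = (-243338 + 3*6*32) + 294134 = (-243338 + 576) + 294134 = -242762 + 294134 = 51372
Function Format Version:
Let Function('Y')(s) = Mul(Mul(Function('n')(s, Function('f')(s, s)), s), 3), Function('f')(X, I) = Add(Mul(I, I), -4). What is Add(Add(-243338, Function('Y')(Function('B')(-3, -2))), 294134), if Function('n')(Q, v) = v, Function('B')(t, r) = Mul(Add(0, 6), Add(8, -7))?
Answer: 51372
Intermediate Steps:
Function('f')(X, I) = Add(-4, Pow(I, 2)) (Function('f')(X, I) = Add(Pow(I, 2), -4) = Add(-4, Pow(I, 2)))
Function('B')(t, r) = 6 (Function('B')(t, r) = Mul(6, 1) = 6)
Function('Y')(s) = Mul(3, s, Add(-4, Pow(s, 2))) (Function('Y')(s) = Mul(Mul(Add(-4, Pow(s, 2)), s), 3) = Mul(Mul(s, Add(-4, Pow(s, 2))), 3) = Mul(3, s, Add(-4, Pow(s, 2))))
Add(Add(-243338, Function('Y')(Function('B')(-3, -2))), 294134) = Add(Add(-243338, Mul(3, 6, Add(-4, Pow(6, 2)))), 294134) = Add(Add(-243338, Mul(3, 6, Add(-4, 36))), 294134) = Add(Add(-243338, Mul(3, 6, 32)), 294134) = Add(Add(-243338, 576), 294134) = Add(-242762, 294134) = 51372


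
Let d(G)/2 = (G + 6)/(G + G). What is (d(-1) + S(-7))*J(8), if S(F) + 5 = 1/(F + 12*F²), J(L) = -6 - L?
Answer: 11618/83 ≈ 139.98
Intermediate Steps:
d(G) = (6 + G)/G (d(G) = 2*((G + 6)/(G + G)) = 2*((6 + G)/((2*G))) = 2*((6 + G)*(1/(2*G))) = 2*((6 + G)/(2*G)) = (6 + G)/G)
S(F) = -5 + 1/(F + 12*F²)
(d(-1) + S(-7))*J(8) = ((6 - 1)/(-1) + (1 - 60*(-7)² - 5*(-7))/((-7)*(1 + 12*(-7))))*(-6 - 1*8) = (-1*5 - (1 - 60*49 + 35)/(7*(1 - 84)))*(-6 - 8) = (-5 - ⅐*(1 - 2940 + 35)/(-83))*(-14) = (-5 - ⅐*(-1/83)*(-2904))*(-14) = (-5 - 2904/581)*(-14) = -5809/581*(-14) = 11618/83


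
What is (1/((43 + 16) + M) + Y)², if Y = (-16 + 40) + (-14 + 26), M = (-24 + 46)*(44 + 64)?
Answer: 7684450921/5929225 ≈ 1296.0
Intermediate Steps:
M = 2376 (M = 22*108 = 2376)
Y = 36 (Y = 24 + 12 = 36)
(1/((43 + 16) + M) + Y)² = (1/((43 + 16) + 2376) + 36)² = (1/(59 + 2376) + 36)² = (1/2435 + 36)² = (87661/2435)² = 7684450921/5929225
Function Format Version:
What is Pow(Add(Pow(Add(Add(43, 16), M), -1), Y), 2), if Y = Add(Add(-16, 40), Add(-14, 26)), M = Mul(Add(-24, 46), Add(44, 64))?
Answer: Rational(7684450921, 5929225) ≈ 1296.0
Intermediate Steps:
M = 2376 (M = Mul(22, 108) = 2376)
Y = 36 (Y = Add(24, 12) = 36)
Pow(Add(Pow(Add(Add(43, 16), M), -1), Y), 2) = Pow(Add(Pow(Add(Add(43, 16), 2376), -1), 36), 2) = Pow(Add(Pow(Add(59, 2376), -1), 36), 2) = Pow(Add(Pow(2435, -1), 36), 2) = Pow(Add(Rational(1, 2435), 36), 2) = Pow(Rational(87661, 2435), 2) = Rational(7684450921, 5929225)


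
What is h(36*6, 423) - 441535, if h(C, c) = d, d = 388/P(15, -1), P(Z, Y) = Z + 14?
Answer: -12804127/29 ≈ -4.4152e+5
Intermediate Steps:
P(Z, Y) = 14 + Z
d = 388/29 (d = 388/(14 + 15) = 388/29 ≈ 13.379)
h(C, c) = 388/29
h(36*6, 423) - 441535 = 388/29 - 441535 = -12804127/29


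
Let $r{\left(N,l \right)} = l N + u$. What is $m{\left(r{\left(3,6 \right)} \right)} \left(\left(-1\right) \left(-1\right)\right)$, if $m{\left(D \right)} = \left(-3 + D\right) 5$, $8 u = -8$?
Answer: $70$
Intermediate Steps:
$u = -1$ ($u = \frac{1}{8} \left(-8\right) = -1$)
$r{\left(N,l \right)} = -1 + N l$ ($r{\left(N,l \right)} = l N - 1 = N l - 1 = -1 + N l$)
$m{\left(D \right)} = -15 + 5 D$
$m{\left(r{\left(3,6 \right)} \right)} \left(\left(-1\right) \left(-1\right)\right) = \left(-15 + 5 \left(-1 + 3 \cdot 6\right)\right) \left(\left(-1\right) \left(-1\right)\right) = \left(-15 + 5 \left(-1 + 18\right)\right) 1 = \left(-15 + 5 \cdot 17\right) 1 = \left(-15 + 85\right) 1 = 70 \cdot 1 = 70$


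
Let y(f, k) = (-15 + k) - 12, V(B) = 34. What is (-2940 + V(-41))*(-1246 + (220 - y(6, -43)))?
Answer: 2778136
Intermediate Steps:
y(f, k) = -27 + k
(-2940 + V(-41))*(-1246 + (220 - y(6, -43))) = (-2940 + 34)*(-1246 + (220 - (-27 - 43))) = -2906*(-1246 + (220 - 1*(-70))) = -2906*(-1246 + (220 + 70)) = -2906*(-1246 + 290) = -2906*(-956) = 2778136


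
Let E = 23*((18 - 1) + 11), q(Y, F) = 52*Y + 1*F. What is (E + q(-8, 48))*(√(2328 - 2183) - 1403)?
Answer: -387228 + 276*√145 ≈ -3.8390e+5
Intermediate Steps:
q(Y, F) = F + 52*Y (q(Y, F) = 52*Y + F = F + 52*Y)
E = 644 (E = 23*(17 + 11) = 23*28 = 644)
(E + q(-8, 48))*(√(2328 - 2183) - 1403) = (644 + (48 + 52*(-8)))*(√(2328 - 2183) - 1403) = (644 + (48 - 416))*(√145 - 1403) = (644 - 368)*(-1403 + √145) = 276*(-1403 + √145) = -387228 + 276*√145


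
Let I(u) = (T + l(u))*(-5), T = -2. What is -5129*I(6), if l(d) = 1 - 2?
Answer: -76935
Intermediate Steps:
l(d) = -1
I(u) = 15 (I(u) = (-2 - 1)*(-5) = -3*(-5) = 15)
-5129*I(6) = -5129*15 = -76935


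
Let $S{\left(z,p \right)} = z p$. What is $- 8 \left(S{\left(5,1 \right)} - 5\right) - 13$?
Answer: $-13$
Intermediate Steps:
$S{\left(z,p \right)} = p z$
$- 8 \left(S{\left(5,1 \right)} - 5\right) - 13 = - 8 \left(1 \cdot 5 - 5\right) - 13 = - 8 \left(5 - 5\right) - 13 = \left(-8\right) 0 - 13 = 0 - 13 = -13$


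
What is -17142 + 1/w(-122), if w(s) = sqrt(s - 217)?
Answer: -17142 - I*sqrt(339)/339 ≈ -17142.0 - 0.054313*I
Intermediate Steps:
w(s) = sqrt(-217 + s)
-17142 + 1/w(-122) = -17142 + 1/(sqrt(-217 - 122)) = -17142 + 1/(sqrt(-339)) = -17142 + 1/(I*sqrt(339)) = -17142 - I*sqrt(339)/339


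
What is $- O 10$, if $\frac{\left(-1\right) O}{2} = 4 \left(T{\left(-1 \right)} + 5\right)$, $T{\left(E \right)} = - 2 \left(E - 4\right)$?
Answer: $1200$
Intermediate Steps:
$T{\left(E \right)} = 8 - 2 E$ ($T{\left(E \right)} = - 2 \left(-4 + E\right) = 8 - 2 E$)
$O = -120$ ($O = - 2 \cdot 4 \left(\left(8 - -2\right) + 5\right) = - 2 \cdot 4 \left(\left(8 + 2\right) + 5\right) = - 2 \cdot 4 \left(10 + 5\right) = - 2 \cdot 4 \cdot 15 = \left(-2\right) 60 = -120$)
$- O 10 = \left(-1\right) \left(-120\right) 10 = 120 \cdot 10 = 1200$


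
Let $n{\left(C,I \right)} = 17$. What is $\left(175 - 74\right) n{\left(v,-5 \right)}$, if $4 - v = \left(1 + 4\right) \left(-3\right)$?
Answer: $1717$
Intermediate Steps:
$v = 19$ ($v = 4 - \left(1 + 4\right) \left(-3\right) = 4 - 5 \left(-3\right) = 4 - -15 = 4 + 15 = 19$)
$\left(175 - 74\right) n{\left(v,-5 \right)} = \left(175 - 74\right) 17 = 101 \cdot 17 = 1717$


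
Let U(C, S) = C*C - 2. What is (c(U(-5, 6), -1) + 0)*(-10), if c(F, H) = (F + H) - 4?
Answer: -180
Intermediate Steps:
U(C, S) = -2 + C**2 (U(C, S) = C**2 - 2 = -2 + C**2)
c(F, H) = -4 + F + H
(c(U(-5, 6), -1) + 0)*(-10) = ((-4 + (-2 + (-5)**2) - 1) + 0)*(-10) = ((-4 + (-2 + 25) - 1) + 0)*(-10) = ((-4 + 23 - 1) + 0)*(-10) = (18 + 0)*(-10) = 18*(-10) = -180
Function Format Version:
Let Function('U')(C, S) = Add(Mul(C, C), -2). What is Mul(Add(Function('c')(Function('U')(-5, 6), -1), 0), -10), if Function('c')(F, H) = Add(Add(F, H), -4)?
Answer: -180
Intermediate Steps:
Function('U')(C, S) = Add(-2, Pow(C, 2)) (Function('U')(C, S) = Add(Pow(C, 2), -2) = Add(-2, Pow(C, 2)))
Function('c')(F, H) = Add(-4, F, H)
Mul(Add(Function('c')(Function('U')(-5, 6), -1), 0), -10) = Mul(Add(Add(-4, Add(-2, Pow(-5, 2)), -1), 0), -10) = Mul(Add(Add(-4, Add(-2, 25), -1), 0), -10) = Mul(Add(Add(-4, 23, -1), 0), -10) = Mul(Add(18, 0), -10) = Mul(18, -10) = -180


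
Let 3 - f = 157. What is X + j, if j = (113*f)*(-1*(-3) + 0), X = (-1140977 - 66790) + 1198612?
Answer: -61361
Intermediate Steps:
f = -154 (f = 3 - 1*157 = 3 - 157 = -154)
X = -9155 (X = -1207767 + 1198612 = -9155)
j = -52206 (j = (113*(-154))*(-1*(-3) + 0) = -17402*(3 + 0) = -17402*3 = -52206)
X + j = -9155 - 52206 = -61361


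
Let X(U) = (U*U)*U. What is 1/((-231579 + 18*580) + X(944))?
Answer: 1/841011245 ≈ 1.1890e-9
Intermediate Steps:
X(U) = U³ (X(U) = U²*U = U³)
1/((-231579 + 18*580) + X(944)) = 1/((-231579 + 18*580) + 944³) = 1/((-231579 + 10440) + 841232384) = 1/(-221139 + 841232384) = 1/841011245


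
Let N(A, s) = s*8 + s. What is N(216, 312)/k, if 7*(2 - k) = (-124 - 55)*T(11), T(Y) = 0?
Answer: 1404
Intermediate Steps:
N(A, s) = 9*s (N(A, s) = 8*s + s = 9*s)
k = 2 (k = 2 - (-124 - 55)*0/7 = 2 - (-179)*0/7 = 2 - ⅐*0 = 2 + 0 = 2)
N(216, 312)/k = (9*312)/2 = 2808*(½) = 1404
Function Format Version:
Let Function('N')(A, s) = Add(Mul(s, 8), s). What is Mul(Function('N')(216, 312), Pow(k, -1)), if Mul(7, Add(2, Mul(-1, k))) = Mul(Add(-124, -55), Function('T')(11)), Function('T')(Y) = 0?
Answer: 1404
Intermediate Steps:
Function('N')(A, s) = Mul(9, s) (Function('N')(A, s) = Add(Mul(8, s), s) = Mul(9, s))
k = 2 (k = Add(2, Mul(Rational(-1, 7), Mul(Add(-124, -55), 0))) = Add(2, Mul(Rational(-1, 7), Mul(-179, 0))) = Add(2, Mul(Rational(-1, 7), 0)) = Add(2, 0) = 2)
Mul(Function('N')(216, 312), Pow(k, -1)) = Mul(Mul(9, 312), Pow(2, -1)) = Mul(2808, Rational(1, 2)) = 1404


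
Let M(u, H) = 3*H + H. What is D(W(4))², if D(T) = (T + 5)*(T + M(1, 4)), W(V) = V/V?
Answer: 10404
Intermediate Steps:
W(V) = 1
M(u, H) = 4*H
D(T) = (5 + T)*(16 + T) (D(T) = (T + 5)*(T + 4*4) = (5 + T)*(T + 16) = (5 + T)*(16 + T))
D(W(4))² = (80 + 1² + 21*1)² = (80 + 1 + 21)² = 102² = 10404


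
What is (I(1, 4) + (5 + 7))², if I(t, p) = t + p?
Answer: 289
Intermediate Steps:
I(t, p) = p + t
(I(1, 4) + (5 + 7))² = ((4 + 1) + (5 + 7))² = (5 + 12)² = 17² = 289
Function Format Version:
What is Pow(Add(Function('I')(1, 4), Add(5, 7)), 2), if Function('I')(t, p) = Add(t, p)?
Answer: 289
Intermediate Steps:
Function('I')(t, p) = Add(p, t)
Pow(Add(Function('I')(1, 4), Add(5, 7)), 2) = Pow(Add(Add(4, 1), Add(5, 7)), 2) = Pow(Add(5, 12), 2) = Pow(17, 2) = 289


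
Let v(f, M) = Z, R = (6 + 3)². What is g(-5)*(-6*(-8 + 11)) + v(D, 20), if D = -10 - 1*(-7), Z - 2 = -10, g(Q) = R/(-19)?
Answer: 1306/19 ≈ 68.737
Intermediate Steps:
R = 81 (R = 9² = 81)
g(Q) = -81/19 (g(Q) = 81/(-19) = 81*(-1/19) = -81/19)
Z = -8 (Z = 2 - 10 = -8)
D = -3 (D = -10 + 7 = -3)
v(f, M) = -8
g(-5)*(-6*(-8 + 11)) + v(D, 20) = -(-486)*(-8 + 11)/19 - 8 = -(-486)*3/19 - 8 = -81/19*(-18) - 8 = 1458/19 - 8 = 1306/19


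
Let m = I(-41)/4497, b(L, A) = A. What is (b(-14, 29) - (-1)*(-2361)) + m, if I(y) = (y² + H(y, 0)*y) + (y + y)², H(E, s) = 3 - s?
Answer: -10478722/4497 ≈ -2330.2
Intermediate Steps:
I(y) = 3*y + 5*y² (I(y) = (y² + (3 - 1*0)*y) + (y + y)² = (y² + (3 + 0)*y) + (2*y)² = (y² + 3*y) + 4*y² = 3*y + 5*y²)
m = 8282/4497 (m = -41*(3 + 5*(-41))/4497 = -41*(3 - 205)*(1/4497) = -41*(-202)*(1/4497) = 8282*(1/4497) = 8282/4497 ≈ 1.8417)
(b(-14, 29) - (-1)*(-2361)) + m = (29 - (-1)*(-2361)) + 8282/4497 = (29 - 1*2361) + 8282/4497 = (29 - 2361) + 8282/4497 = -2332 + 8282/4497 = -10478722/4497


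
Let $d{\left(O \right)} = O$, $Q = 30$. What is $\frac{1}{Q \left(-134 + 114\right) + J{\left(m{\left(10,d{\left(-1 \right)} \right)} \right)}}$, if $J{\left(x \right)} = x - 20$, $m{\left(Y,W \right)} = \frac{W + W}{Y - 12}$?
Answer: $- \frac{1}{619} \approx -0.0016155$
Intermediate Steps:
$m{\left(Y,W \right)} = \frac{2 W}{-12 + Y}$
$J{\left(x \right)} = -20 + x$ ($J{\left(x \right)} = x - 20 = -20 + x$)
$\frac{1}{Q \left(-134 + 114\right) + J{\left(m{\left(10,d{\left(-1 \right)} \right)} \right)}} = \frac{1}{30 \left(-134 + 114\right) - \left(20 + \frac{2}{-12 + 10}\right)} = \frac{1}{30 \left(-20\right) - \left(20 + \frac{2}{-2}\right)} = \frac{1}{-600 - \left(20 + 2 \left(- \frac{1}{2}\right)\right)} = \frac{1}{-600 + \left(-20 + 1\right)} = \frac{1}{-600 - 19} = \frac{1}{-619} = - \frac{1}{619}$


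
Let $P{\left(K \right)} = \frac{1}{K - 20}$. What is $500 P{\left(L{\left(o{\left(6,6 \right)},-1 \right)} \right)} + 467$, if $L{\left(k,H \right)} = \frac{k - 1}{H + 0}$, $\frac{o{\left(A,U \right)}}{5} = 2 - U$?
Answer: $967$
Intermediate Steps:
$o{\left(A,U \right)} = 10 - 5 U$ ($o{\left(A,U \right)} = 5 \left(2 - U\right) = 10 - 5 U$)
$L{\left(k,H \right)} = \frac{-1 + k}{H}$
$P{\left(K \right)} = \frac{1}{-20 + K}$
$500 P{\left(L{\left(o{\left(6,6 \right)},-1 \right)} \right)} + 467 = \frac{500}{-20 + \frac{-1 + \left(10 - 30\right)}{-1}} + 467 = \frac{500}{-20 - \left(-1 + \left(10 - 30\right)\right)} + 467 = \frac{500}{-20 - \left(-1 - 20\right)} + 467 = \frac{500}{-20 - -21} + 467 = \frac{500}{-20 + 21} + 467 = \frac{500}{1} + 467 = 500 \cdot 1 + 467 = 500 + 467 = 967$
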